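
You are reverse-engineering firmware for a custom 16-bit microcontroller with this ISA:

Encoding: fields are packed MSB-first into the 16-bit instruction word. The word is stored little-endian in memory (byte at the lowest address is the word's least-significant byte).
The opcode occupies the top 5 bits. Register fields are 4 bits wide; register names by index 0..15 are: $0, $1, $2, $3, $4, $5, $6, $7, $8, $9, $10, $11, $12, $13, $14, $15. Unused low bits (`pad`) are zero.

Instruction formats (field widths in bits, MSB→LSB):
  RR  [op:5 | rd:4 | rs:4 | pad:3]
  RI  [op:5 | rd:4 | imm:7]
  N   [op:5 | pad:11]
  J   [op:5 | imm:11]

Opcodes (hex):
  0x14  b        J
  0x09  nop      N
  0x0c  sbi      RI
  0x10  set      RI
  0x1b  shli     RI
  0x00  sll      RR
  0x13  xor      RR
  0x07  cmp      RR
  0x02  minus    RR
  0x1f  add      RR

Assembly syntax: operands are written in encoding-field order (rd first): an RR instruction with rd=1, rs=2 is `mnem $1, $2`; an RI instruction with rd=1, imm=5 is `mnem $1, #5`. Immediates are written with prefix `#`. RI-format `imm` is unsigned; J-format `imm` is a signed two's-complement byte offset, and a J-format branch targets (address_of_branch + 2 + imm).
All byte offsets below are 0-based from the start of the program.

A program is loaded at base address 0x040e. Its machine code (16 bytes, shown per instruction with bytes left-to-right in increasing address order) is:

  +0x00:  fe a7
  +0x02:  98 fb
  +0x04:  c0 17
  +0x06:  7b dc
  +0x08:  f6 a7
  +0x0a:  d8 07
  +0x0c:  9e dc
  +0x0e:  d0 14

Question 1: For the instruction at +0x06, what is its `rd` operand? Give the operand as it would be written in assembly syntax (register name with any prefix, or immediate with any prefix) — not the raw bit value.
@+06  little-endian(7b dc) = 0xdc7b
  top 5b → 0x1b → shli [RI]
  [10:7] rd=8 = $8
  [6:0] imm=123 = #123

$8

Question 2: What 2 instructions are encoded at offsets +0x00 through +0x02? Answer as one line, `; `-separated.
off 0x00: read fe a7 as little → 0xa7fe
  opcode bits[15:11]=0x14: b/J
  [10:0] imm=2046 (s11→-2) = #-2
off 0x02: read 98 fb as little → 0xfb98
  opcode bits[15:11]=0x1f: add/RR
  [10:7] rd=7 = $7
  [6:3] rs=3 = $3

b #-2; add $7, $3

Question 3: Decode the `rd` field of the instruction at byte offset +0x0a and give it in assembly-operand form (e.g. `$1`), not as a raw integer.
$15

off 0x0a: read d8 07 as little → 0x07d8
  top 5b → 0x0 → sll [RR]
  rd: (w>>7)&0xf=0xf → $15
  rs: (w>>3)&0xf=0xb → $11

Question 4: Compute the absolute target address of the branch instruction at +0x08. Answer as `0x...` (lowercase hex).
+0x08: f6 a7 ⇒ word 0xa7f6 (little)
  op=0xa7f6>>11=0x14 ⇒ b (J)
  imm@[10:0]=0x7f6 (s11→-10) ⇒ #-10
  target = base 0x040e + off 0x08 + 2 + imm -10 = 0x040e

0x040e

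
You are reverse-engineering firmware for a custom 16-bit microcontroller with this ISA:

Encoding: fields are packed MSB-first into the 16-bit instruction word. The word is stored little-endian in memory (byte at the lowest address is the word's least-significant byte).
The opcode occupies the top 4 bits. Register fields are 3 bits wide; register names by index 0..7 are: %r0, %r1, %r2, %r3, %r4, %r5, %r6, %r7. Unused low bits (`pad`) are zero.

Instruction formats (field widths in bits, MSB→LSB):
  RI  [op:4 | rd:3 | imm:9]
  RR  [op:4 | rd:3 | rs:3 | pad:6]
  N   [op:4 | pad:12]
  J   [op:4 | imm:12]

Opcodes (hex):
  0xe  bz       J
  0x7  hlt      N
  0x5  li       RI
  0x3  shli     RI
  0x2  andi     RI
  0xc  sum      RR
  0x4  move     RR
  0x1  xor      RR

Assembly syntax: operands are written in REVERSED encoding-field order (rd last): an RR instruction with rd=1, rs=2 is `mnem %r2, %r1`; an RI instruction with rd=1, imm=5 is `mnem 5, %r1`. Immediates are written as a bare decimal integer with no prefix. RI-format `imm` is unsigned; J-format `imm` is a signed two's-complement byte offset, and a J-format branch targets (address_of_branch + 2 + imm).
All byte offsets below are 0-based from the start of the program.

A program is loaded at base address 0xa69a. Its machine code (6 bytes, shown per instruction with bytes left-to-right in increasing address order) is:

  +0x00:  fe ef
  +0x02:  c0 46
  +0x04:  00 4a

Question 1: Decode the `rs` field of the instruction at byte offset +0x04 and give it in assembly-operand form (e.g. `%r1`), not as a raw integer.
%r0

@+04  little-endian(00 4a) = 0x4a00
  op=0x4a00>>12=0x4 ⇒ move (RR)
  [11:9] rd=5 = %r5
  [8:6] rs=0 = %r0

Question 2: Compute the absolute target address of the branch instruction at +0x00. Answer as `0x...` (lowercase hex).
0xa69a

off 0x00: read fe ef as little → 0xeffe
  opcode bits[15:12]=0xe: bz/J
  imm@[11:0]=0xffe (s12→-2) ⇒ -2
  target = base 0xa69a + off 0x00 + 2 + imm -2 = 0xa69a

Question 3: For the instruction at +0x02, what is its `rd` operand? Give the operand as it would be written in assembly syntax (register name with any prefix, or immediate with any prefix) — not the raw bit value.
%r3

off 0x02: read c0 46 as little → 0x46c0
  op=0x46c0>>12=0x4 ⇒ move (RR)
  rd@[11:9]=0x3 ⇒ %r3
  rs@[8:6]=0x3 ⇒ %r3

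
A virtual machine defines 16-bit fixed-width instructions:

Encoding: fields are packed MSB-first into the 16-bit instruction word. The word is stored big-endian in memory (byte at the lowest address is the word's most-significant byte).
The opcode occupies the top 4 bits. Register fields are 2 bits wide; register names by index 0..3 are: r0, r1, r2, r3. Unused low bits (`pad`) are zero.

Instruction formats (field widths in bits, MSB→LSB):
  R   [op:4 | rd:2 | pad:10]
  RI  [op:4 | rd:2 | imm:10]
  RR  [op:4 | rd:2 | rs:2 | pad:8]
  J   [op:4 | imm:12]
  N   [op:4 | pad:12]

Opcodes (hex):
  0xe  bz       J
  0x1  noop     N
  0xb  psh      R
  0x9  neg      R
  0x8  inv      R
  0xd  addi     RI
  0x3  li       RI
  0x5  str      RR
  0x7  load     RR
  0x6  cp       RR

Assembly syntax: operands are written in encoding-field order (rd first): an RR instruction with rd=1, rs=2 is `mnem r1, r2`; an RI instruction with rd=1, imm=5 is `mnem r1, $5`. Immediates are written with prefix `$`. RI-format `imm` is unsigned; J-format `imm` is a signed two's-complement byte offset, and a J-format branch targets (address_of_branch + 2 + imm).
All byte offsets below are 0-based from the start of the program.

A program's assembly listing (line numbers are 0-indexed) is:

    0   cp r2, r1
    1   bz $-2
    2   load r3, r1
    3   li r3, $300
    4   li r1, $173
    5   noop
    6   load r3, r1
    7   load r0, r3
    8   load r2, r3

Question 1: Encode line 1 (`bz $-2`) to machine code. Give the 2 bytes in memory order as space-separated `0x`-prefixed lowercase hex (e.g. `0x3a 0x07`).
0xef 0xfe

L1: bz op=0xe:4|imm=-2:12 ⇒ 0xeffe ⇒ big ef fe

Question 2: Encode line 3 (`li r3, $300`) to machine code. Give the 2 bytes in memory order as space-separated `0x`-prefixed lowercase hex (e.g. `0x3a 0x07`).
0x3d 0x2c

L3: li op=0x3:4|rd=3:2|imm=300:10 ⇒ 0x3d2c ⇒ big 3d 2c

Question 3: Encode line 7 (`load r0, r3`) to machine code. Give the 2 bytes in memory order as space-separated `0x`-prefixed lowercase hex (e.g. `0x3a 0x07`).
L7: load op=0x7:4|rd=0:2|rs=3:2|pad=0:8 ⇒ 0x7300 ⇒ big 73 00

0x73 0x00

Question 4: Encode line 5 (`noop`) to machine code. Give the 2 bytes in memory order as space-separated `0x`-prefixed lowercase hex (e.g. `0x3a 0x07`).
0x10 0x00

5. noop fields op=0x1:4|pad=0:12 → word 1000h → 10 00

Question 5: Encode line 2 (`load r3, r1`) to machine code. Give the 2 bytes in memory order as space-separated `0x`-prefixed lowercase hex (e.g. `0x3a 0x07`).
0x7d 0x00

line 2 (load): pack op=0x7:4|rd=3:2|rs=1:2|pad=0:8 = 0x7d00; big→ 7d 00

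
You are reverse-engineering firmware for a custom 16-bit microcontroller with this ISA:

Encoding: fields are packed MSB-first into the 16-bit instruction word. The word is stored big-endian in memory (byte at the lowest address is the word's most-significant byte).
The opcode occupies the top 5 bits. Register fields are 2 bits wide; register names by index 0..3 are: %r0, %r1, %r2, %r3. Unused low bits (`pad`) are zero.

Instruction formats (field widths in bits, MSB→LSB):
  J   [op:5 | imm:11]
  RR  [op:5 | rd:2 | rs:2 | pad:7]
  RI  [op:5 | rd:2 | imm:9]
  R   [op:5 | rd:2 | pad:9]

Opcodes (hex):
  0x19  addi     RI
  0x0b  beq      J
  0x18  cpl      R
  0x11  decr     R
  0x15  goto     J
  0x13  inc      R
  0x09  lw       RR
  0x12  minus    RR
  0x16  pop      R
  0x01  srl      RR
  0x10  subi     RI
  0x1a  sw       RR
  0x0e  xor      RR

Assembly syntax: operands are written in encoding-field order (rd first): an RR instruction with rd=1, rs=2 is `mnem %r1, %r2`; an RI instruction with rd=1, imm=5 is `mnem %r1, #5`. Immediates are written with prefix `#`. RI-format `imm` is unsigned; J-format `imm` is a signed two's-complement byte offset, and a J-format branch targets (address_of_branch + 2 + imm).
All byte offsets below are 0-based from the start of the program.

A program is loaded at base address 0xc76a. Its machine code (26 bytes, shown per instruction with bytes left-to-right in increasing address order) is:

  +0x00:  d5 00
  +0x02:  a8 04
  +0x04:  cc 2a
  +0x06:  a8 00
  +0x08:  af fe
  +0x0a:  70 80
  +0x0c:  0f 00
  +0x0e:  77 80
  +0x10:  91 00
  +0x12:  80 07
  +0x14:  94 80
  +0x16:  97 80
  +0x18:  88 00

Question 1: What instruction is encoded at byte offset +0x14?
minus %r2, %r1

[14] 94 80 → 0x9480
  top 5b → 0x12 → minus [RR]
  [10:9] rd=2 = %r2
  [8:7] rs=1 = %r1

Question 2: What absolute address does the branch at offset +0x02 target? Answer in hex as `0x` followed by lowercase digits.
0xc772

off 0x02: read a8 04 as big → 0xa804
  opcode bits[15:11]=0x15: goto/J
  imm: (w>>0)&0x7ff=0x4 → #4
  target = base 0xc76a + off 0x02 + 2 + imm 4 = 0xc772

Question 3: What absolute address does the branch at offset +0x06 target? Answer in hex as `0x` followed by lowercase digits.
0xc772

[06] a8 00 → 0xa800
  op=0xa800>>11=0x15 ⇒ goto (J)
  imm: (w>>0)&0x7ff=0x0 → #0
  target = base 0xc76a + off 0x06 + 2 + imm 0 = 0xc772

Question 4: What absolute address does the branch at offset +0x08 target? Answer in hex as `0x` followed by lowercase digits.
+0x08: af fe ⇒ word 0xaffe (big)
  opcode bits[15:11]=0x15: goto/J
  [10:0] imm=2046 (s11→-2) = #-2
  target = base 0xc76a + off 0x08 + 2 + imm -2 = 0xc772

0xc772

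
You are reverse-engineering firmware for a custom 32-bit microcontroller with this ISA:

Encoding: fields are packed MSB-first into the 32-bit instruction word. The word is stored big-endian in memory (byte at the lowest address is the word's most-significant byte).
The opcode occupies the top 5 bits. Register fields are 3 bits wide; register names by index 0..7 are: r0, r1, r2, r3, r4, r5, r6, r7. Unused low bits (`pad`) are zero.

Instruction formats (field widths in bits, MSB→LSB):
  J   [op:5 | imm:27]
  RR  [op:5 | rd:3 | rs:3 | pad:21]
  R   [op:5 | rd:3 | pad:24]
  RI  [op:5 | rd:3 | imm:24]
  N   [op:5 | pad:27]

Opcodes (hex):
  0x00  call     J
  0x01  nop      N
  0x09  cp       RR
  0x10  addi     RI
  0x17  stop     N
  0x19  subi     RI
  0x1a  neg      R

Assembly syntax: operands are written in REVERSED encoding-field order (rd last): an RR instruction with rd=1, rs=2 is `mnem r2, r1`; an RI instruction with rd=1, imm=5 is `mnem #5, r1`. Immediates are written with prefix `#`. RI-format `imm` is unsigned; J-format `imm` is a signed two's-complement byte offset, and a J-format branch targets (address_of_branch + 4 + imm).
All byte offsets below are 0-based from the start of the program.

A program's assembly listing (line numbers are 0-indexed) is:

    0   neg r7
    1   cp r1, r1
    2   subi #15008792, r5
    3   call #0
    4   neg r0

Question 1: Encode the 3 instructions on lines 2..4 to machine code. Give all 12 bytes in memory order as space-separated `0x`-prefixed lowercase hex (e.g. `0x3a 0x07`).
2. subi fields op=0x19:5|rd=5:3|imm=15008792:24 → word cde50418h → cd e5 04 18
3. call fields op=0x0:5|imm=0:27 → word 00000000h → 00 00 00 00
4. neg fields op=0x1a:5|rd=0:3|pad=0:24 → word d0000000h → d0 00 00 00

0xcd 0xe5 0x04 0x18 0x00 0x00 0x00 0x00 0xd0 0x00 0x00 0x00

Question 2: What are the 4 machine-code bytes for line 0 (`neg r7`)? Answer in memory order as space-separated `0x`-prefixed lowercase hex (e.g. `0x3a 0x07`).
0. neg fields op=0x1a:5|rd=7:3|pad=0:24 → word d7000000h → d7 00 00 00

0xd7 0x00 0x00 0x00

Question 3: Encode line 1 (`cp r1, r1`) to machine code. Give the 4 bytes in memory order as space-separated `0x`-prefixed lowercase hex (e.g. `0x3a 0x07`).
0x49 0x20 0x00 0x00

line 1 (cp): pack op=0x9:5|rd=1:3|rs=1:3|pad=0:21 = 0x49200000; big→ 49 20 00 00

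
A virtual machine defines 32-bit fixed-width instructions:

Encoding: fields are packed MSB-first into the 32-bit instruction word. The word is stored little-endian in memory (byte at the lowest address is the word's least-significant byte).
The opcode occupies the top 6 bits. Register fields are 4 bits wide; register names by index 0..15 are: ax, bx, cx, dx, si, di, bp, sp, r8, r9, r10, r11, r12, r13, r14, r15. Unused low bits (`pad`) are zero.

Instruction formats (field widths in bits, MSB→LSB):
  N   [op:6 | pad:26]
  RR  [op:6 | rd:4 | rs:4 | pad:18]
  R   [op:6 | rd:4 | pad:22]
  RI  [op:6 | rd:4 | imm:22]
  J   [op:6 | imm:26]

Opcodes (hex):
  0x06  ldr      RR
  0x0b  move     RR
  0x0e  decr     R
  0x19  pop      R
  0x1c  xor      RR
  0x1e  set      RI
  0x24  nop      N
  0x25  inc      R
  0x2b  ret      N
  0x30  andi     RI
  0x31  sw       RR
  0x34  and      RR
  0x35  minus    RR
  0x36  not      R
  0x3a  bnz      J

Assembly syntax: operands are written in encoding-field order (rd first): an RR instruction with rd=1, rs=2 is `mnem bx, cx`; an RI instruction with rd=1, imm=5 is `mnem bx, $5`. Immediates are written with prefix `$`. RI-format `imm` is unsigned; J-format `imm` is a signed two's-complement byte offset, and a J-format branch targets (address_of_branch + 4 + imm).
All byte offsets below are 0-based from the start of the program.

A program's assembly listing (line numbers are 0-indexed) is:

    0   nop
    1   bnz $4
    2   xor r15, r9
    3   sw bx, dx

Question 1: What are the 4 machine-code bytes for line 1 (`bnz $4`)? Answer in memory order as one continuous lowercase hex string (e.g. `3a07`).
040000e8

L1: bnz op=0x3a:6|imm=4:26 ⇒ 0xe8000004 ⇒ little 04 00 00 e8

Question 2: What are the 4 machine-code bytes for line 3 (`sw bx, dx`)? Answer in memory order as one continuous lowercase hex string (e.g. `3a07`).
00004cc4

3. sw fields op=0x31:6|rd=1:4|rs=3:4|pad=0:18 → word c44c0000h → 00 00 4c c4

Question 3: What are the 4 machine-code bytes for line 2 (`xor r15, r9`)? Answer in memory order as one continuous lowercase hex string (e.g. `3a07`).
line 2 (xor): pack op=0x1c:6|rd=15:4|rs=9:4|pad=0:18 = 0x73e40000; little→ 00 00 e4 73

0000e473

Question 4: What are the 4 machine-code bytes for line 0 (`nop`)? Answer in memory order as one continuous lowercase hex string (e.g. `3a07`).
L0: nop op=0x24:6|pad=0:26 ⇒ 0x90000000 ⇒ little 00 00 00 90

00000090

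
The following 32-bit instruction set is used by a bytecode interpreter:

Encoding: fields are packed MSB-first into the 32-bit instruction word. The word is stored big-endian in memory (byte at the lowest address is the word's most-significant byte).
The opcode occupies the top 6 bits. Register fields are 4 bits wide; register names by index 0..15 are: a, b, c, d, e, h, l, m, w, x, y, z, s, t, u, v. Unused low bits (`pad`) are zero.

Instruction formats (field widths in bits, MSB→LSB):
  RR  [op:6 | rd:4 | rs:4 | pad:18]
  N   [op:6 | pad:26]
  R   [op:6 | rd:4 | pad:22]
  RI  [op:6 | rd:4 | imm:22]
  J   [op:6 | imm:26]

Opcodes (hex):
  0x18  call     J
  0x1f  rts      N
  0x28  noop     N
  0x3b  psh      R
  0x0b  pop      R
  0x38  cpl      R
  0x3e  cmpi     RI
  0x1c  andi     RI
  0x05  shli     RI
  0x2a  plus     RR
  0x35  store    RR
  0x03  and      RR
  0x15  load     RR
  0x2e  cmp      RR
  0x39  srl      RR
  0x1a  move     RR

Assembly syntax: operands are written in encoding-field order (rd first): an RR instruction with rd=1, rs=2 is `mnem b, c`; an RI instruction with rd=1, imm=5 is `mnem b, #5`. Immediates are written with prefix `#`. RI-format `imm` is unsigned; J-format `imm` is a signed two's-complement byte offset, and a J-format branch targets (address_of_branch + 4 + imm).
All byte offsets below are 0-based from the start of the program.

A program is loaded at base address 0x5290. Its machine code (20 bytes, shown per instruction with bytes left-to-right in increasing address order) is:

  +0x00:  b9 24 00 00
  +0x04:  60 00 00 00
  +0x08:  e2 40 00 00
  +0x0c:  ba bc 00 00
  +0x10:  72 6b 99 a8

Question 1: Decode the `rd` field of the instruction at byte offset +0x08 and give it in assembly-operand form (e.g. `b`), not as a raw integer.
x

off 0x08: read e2 40 00 00 as big → 0xe2400000
  opcode bits[31:26]=0x38: cpl/R
  rd@[25:22]=0x9 ⇒ x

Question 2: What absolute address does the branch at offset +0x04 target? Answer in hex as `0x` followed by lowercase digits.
0x5298

@+04  big-endian(60 00 00 00) = 0x60000000
  op=0x60000000>>26=0x18 ⇒ call (J)
  [25:0] imm=0 = #0
  target = base 0x5290 + off 0x04 + 4 + imm 0 = 0x5298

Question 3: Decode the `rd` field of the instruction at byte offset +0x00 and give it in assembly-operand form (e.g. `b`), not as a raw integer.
e

@+00  big-endian(b9 24 00 00) = 0xb9240000
  op=0xb9240000>>26=0x2e ⇒ cmp (RR)
  [25:22] rd=4 = e
  [21:18] rs=9 = x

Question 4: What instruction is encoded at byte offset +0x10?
andi x, #2857384

[10] 72 6b 99 a8 → 0x726b99a8
  opcode bits[31:26]=0x1c: andi/RI
  rd: (w>>22)&0xf=0x9 → x
  imm: (w>>0)&0x3fffff=0x2b99a8 → #2857384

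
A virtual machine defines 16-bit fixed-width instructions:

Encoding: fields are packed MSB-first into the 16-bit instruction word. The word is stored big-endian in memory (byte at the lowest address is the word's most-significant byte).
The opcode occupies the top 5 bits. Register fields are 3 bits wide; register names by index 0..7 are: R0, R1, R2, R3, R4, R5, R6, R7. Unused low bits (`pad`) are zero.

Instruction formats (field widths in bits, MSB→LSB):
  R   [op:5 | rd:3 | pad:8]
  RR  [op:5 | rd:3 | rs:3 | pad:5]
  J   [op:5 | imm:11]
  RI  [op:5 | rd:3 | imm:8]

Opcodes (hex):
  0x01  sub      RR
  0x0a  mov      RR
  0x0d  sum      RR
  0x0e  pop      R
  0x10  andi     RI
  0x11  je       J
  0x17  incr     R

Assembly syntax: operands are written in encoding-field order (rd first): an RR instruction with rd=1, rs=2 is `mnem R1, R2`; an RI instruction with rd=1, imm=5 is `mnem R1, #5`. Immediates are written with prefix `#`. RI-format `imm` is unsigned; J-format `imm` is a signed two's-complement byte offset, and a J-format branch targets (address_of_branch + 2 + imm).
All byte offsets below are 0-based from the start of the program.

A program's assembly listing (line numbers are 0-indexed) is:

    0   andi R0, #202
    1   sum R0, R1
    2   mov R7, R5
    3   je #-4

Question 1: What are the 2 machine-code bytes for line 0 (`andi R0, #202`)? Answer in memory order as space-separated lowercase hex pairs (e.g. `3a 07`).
80 ca

L0: andi op=0x10:5|rd=0:3|imm=202:8 ⇒ 0x80ca ⇒ big 80 ca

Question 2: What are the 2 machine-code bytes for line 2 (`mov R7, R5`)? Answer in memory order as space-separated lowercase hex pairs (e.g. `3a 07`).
57 a0

2. mov fields op=0xa:5|rd=7:3|rs=5:3|pad=0:5 → word 57a0h → 57 a0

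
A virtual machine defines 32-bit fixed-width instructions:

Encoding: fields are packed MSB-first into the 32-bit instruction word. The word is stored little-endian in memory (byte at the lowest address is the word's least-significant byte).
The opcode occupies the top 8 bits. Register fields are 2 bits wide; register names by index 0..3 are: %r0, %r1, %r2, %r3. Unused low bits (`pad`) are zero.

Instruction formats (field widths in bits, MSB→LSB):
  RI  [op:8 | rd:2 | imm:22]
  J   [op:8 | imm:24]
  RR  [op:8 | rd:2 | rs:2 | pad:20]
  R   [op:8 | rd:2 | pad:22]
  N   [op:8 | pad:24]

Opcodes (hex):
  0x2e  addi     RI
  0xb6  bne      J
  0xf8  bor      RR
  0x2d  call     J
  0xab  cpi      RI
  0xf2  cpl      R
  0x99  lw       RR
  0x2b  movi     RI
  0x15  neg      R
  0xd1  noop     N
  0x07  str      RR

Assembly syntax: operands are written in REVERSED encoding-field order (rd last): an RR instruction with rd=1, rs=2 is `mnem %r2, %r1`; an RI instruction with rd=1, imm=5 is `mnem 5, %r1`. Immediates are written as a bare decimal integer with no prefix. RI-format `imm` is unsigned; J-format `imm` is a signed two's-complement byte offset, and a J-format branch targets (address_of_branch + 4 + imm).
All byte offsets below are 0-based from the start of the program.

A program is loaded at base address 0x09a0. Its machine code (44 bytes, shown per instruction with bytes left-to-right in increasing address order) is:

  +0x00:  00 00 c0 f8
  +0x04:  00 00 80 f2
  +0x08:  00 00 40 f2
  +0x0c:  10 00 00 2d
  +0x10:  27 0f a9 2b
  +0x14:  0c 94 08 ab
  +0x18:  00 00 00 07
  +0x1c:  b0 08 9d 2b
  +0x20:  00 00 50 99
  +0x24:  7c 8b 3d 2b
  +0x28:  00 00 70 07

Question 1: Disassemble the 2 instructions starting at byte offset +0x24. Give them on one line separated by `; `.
movi 4033404, %r0; str %r3, %r1

off 0x24: read 7c 8b 3d 2b as little → 0x2b3d8b7c
  top 8b → 0x2b → movi [RI]
  rd@[23:22]=0x0 ⇒ %r0
  imm@[21:0]=0x3d8b7c ⇒ 4033404
off 0x28: read 00 00 70 07 as little → 0x07700000
  top 8b → 0x7 → str [RR]
  rd@[23:22]=0x1 ⇒ %r1
  rs@[21:20]=0x3 ⇒ %r3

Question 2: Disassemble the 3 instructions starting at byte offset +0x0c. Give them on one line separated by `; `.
call 16; movi 2690855, %r2; cpi 562188, %r0

@+0c  little-endian(10 00 00 2d) = 0x2d000010
  op=0x2d000010>>24=0x2d ⇒ call (J)
  imm: (w>>0)&0xffffff=0x10 → 16
@+10  little-endian(27 0f a9 2b) = 0x2ba90f27
  op=0x2ba90f27>>24=0x2b ⇒ movi (RI)
  rd: (w>>22)&0x3=0x2 → %r2
  imm: (w>>0)&0x3fffff=0x290f27 → 2690855
@+14  little-endian(0c 94 08 ab) = 0xab08940c
  op=0xab08940c>>24=0xab ⇒ cpi (RI)
  rd: (w>>22)&0x3=0x0 → %r0
  imm: (w>>0)&0x3fffff=0x8940c → 562188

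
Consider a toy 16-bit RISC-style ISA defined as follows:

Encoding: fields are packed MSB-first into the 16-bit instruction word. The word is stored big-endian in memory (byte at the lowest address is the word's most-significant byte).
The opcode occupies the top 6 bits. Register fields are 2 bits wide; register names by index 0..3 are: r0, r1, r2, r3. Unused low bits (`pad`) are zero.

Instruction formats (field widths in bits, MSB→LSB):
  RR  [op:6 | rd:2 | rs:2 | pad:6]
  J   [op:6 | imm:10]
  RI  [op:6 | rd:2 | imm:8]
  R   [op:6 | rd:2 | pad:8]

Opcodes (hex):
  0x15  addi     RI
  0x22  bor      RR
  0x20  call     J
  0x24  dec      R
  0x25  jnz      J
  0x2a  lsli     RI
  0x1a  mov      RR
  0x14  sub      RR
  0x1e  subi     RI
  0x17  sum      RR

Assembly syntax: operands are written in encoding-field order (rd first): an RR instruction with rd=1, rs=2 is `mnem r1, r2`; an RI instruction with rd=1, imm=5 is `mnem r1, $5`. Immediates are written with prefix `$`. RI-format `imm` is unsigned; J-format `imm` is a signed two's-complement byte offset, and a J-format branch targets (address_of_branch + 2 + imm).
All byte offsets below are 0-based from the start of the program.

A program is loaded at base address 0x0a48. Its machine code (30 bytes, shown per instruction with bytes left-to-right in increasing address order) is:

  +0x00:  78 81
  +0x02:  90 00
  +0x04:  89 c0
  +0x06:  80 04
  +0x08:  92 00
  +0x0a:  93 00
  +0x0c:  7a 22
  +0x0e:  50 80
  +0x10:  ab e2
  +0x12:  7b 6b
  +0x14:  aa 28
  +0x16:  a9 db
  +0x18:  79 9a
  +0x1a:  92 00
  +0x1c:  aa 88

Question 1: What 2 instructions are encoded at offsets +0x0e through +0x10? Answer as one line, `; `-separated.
sub r0, r2; lsli r3, $226

[0e] 50 80 → 0x5080
  top 6b → 0x14 → sub [RR]
  rd@[9:8]=0x0 ⇒ r0
  rs@[7:6]=0x2 ⇒ r2
[10] ab e2 → 0xabe2
  top 6b → 0x2a → lsli [RI]
  rd@[9:8]=0x3 ⇒ r3
  imm@[7:0]=0xe2 ⇒ $226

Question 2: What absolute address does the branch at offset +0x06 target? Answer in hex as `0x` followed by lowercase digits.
[06] 80 04 → 0x8004
  top 6b → 0x20 → call [J]
  imm: (w>>0)&0x3ff=0x4 → $4
  target = base 0x0a48 + off 0x06 + 2 + imm 4 = 0x0a54

0x0a54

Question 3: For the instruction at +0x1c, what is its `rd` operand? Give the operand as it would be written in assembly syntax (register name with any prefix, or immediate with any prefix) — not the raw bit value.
r2

@+1c  big-endian(aa 88) = 0xaa88
  op=0xaa88>>10=0x2a ⇒ lsli (RI)
  rd@[9:8]=0x2 ⇒ r2
  imm@[7:0]=0x88 ⇒ $136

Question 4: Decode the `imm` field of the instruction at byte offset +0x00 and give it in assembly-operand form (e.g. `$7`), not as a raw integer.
$129

+0x00: 78 81 ⇒ word 0x7881 (big)
  opcode bits[15:10]=0x1e: subi/RI
  rd: (w>>8)&0x3=0x0 → r0
  imm: (w>>0)&0xff=0x81 → $129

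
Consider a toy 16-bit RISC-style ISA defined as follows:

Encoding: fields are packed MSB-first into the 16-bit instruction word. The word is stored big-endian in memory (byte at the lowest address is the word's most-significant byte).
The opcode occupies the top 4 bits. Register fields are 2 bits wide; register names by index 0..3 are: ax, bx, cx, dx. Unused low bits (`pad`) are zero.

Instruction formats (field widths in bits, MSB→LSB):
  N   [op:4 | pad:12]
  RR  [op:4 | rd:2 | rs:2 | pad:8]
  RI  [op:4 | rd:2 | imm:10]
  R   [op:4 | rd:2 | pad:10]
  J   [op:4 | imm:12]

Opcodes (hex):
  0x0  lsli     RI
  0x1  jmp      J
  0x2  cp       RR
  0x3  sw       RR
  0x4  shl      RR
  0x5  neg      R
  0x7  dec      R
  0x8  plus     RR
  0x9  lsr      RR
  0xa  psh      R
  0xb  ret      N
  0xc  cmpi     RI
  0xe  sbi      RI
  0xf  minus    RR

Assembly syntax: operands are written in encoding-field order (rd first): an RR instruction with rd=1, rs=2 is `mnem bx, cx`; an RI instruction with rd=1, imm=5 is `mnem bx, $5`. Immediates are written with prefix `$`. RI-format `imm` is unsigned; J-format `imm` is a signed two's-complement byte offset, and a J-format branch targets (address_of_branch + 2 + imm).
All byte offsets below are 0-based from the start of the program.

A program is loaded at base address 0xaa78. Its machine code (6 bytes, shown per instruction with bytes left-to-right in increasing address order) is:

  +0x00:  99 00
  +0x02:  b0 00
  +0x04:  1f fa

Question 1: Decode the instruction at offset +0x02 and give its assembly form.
ret

[02] b0 00 → 0xb000
  top 4b → 0xb → ret [N]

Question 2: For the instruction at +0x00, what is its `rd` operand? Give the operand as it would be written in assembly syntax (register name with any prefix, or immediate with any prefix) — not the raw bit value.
cx

+0x00: 99 00 ⇒ word 0x9900 (big)
  top 4b → 0x9 → lsr [RR]
  [11:10] rd=2 = cx
  [9:8] rs=1 = bx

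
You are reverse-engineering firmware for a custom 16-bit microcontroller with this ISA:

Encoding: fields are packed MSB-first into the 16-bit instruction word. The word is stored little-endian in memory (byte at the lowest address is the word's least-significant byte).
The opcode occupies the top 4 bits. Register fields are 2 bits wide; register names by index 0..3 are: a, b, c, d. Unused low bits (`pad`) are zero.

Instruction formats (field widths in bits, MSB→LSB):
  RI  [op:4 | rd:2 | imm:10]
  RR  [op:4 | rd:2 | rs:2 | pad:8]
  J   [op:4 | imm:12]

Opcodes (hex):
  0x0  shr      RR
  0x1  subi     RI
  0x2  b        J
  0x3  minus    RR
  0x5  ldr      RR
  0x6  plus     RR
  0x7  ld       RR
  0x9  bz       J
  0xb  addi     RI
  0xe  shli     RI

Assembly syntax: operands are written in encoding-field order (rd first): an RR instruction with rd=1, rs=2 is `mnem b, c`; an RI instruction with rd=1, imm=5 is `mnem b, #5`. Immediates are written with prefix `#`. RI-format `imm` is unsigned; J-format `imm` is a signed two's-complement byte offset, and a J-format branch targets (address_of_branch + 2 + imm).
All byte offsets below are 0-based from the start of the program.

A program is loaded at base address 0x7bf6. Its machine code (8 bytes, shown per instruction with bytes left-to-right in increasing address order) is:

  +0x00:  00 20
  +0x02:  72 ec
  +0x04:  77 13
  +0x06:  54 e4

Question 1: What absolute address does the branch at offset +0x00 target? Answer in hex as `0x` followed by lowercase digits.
0x7bf8

off 0x00: read 00 20 as little → 0x2000
  top 4b → 0x2 → b [J]
  imm@[11:0]=0x0 ⇒ #0
  target = base 0x7bf6 + off 0x00 + 2 + imm 0 = 0x7bf8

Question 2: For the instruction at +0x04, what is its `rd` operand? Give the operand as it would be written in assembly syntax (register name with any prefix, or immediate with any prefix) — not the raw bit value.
@+04  little-endian(77 13) = 0x1377
  top 4b → 0x1 → subi [RI]
  rd@[11:10]=0x0 ⇒ a
  imm@[9:0]=0x377 ⇒ #887

a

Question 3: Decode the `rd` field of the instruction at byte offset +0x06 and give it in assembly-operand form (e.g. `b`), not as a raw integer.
b

@+06  little-endian(54 e4) = 0xe454
  opcode bits[15:12]=0xe: shli/RI
  rd@[11:10]=0x1 ⇒ b
  imm@[9:0]=0x54 ⇒ #84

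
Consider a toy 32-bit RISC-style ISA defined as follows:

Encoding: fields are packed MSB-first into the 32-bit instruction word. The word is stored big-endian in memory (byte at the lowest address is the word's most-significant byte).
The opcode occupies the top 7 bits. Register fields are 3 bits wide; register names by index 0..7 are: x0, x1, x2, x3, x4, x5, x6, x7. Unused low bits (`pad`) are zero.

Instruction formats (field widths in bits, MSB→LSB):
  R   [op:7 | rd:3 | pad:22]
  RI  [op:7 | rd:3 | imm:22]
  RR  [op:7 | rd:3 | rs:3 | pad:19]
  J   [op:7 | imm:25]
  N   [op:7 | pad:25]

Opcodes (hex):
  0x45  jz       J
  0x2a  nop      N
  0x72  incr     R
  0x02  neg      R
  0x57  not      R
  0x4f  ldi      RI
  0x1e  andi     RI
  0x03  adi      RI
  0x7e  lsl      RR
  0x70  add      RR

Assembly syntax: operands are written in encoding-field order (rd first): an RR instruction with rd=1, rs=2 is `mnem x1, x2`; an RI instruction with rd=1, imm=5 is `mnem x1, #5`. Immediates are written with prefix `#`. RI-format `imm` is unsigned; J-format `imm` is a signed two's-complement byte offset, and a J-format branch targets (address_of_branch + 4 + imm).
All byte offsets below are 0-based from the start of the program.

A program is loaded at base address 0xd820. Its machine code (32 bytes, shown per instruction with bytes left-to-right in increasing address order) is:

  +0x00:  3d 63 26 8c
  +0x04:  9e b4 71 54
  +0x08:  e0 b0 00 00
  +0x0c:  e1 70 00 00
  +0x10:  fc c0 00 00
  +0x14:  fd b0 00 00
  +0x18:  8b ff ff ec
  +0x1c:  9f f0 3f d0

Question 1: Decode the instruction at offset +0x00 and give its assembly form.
@+00  big-endian(3d 63 26 8c) = 0x3d63268c
  op=0x3d63268c>>25=0x1e ⇒ andi (RI)
  [24:22] rd=5 = x5
  [21:0] imm=2303628 = #2303628

andi x5, #2303628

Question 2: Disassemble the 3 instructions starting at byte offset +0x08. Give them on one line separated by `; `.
@+08  big-endian(e0 b0 00 00) = 0xe0b00000
  op=0xe0b00000>>25=0x70 ⇒ add (RR)
  [24:22] rd=2 = x2
  [21:19] rs=6 = x6
@+0c  big-endian(e1 70 00 00) = 0xe1700000
  op=0xe1700000>>25=0x70 ⇒ add (RR)
  [24:22] rd=5 = x5
  [21:19] rs=6 = x6
@+10  big-endian(fc c0 00 00) = 0xfcc00000
  op=0xfcc00000>>25=0x7e ⇒ lsl (RR)
  [24:22] rd=3 = x3
  [21:19] rs=0 = x0

add x2, x6; add x5, x6; lsl x3, x0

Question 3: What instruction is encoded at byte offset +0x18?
jz #-20

off 0x18: read 8b ff ff ec as big → 0x8bffffec
  top 7b → 0x45 → jz [J]
  [24:0] imm=33554412 (s25→-20) = #-20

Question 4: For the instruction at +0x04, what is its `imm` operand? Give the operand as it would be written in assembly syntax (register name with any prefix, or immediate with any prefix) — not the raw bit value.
@+04  big-endian(9e b4 71 54) = 0x9eb47154
  opcode bits[31:25]=0x4f: ldi/RI
  rd@[24:22]=0x2 ⇒ x2
  imm@[21:0]=0x347154 ⇒ #3436884

#3436884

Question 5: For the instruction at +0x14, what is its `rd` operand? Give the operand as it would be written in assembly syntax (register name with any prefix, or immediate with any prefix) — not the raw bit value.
off 0x14: read fd b0 00 00 as big → 0xfdb00000
  op=0xfdb00000>>25=0x7e ⇒ lsl (RR)
  [24:22] rd=6 = x6
  [21:19] rs=6 = x6

x6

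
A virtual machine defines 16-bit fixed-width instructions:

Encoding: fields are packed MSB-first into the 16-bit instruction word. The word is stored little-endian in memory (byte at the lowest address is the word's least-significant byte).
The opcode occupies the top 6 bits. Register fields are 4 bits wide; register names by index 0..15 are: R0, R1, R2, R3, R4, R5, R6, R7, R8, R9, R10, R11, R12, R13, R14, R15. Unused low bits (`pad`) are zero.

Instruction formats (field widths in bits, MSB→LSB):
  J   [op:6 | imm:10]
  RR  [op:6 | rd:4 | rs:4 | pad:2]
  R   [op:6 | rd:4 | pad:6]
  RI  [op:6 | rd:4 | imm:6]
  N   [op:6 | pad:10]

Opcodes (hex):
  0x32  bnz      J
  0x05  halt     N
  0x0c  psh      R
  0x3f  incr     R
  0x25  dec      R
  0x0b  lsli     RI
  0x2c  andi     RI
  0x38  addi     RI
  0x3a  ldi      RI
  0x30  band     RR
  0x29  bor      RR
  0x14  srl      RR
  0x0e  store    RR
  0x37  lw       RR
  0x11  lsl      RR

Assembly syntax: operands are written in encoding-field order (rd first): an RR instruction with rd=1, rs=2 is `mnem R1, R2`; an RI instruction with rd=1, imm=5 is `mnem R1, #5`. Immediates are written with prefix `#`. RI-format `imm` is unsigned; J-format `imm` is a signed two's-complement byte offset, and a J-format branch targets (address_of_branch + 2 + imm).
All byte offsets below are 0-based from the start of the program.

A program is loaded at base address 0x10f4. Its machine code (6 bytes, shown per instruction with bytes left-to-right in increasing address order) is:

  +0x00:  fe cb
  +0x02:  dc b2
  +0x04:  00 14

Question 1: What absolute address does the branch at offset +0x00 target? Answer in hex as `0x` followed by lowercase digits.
0x10f4

@+00  little-endian(fe cb) = 0xcbfe
  top 6b → 0x32 → bnz [J]
  [9:0] imm=1022 (s10→-2) = #-2
  target = base 0x10f4 + off 0x00 + 2 + imm -2 = 0x10f4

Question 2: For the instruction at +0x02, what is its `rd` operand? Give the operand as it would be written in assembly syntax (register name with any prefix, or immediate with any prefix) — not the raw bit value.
[02] dc b2 → 0xb2dc
  top 6b → 0x2c → andi [RI]
  [9:6] rd=11 = R11
  [5:0] imm=28 = #28

R11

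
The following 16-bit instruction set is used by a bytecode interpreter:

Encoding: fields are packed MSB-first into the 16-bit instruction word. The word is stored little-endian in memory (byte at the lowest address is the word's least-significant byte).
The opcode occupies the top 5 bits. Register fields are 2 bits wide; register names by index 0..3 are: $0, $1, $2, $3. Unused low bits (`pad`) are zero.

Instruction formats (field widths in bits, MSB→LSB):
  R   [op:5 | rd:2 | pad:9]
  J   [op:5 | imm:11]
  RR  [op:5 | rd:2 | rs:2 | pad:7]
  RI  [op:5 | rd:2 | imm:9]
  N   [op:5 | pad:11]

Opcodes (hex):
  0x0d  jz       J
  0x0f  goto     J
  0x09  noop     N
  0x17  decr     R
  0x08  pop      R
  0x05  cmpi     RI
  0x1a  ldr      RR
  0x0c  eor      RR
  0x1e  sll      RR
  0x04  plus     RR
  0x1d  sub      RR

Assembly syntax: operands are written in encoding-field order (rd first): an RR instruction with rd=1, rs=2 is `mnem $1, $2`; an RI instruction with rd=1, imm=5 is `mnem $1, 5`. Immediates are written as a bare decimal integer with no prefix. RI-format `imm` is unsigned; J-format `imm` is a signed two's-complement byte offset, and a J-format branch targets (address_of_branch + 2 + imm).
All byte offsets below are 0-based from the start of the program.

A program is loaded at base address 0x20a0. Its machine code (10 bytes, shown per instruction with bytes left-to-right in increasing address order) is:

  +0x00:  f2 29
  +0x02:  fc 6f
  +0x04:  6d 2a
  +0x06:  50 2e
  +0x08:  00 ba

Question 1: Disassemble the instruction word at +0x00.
off 0x00: read f2 29 as little → 0x29f2
  top 5b → 0x5 → cmpi [RI]
  rd: (w>>9)&0x3=0x0 → $0
  imm: (w>>0)&0x1ff=0x1f2 → 498

cmpi $0, 498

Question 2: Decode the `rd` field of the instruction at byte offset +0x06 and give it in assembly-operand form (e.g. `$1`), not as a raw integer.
$3

@+06  little-endian(50 2e) = 0x2e50
  opcode bits[15:11]=0x5: cmpi/RI
  rd@[10:9]=0x3 ⇒ $3
  imm@[8:0]=0x50 ⇒ 80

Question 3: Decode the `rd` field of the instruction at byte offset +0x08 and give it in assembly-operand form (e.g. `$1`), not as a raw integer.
$1

off 0x08: read 00 ba as little → 0xba00
  op=0xba00>>11=0x17 ⇒ decr (R)
  rd: (w>>9)&0x3=0x1 → $1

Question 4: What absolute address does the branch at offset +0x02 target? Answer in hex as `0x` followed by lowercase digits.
[02] fc 6f → 0x6ffc
  top 5b → 0xd → jz [J]
  imm@[10:0]=0x7fc (s11→-4) ⇒ -4
  target = base 0x20a0 + off 0x02 + 2 + imm -4 = 0x20a0

0x20a0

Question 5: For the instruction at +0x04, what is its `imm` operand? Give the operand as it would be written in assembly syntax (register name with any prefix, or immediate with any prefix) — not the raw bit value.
109

[04] 6d 2a → 0x2a6d
  opcode bits[15:11]=0x5: cmpi/RI
  rd@[10:9]=0x1 ⇒ $1
  imm@[8:0]=0x6d ⇒ 109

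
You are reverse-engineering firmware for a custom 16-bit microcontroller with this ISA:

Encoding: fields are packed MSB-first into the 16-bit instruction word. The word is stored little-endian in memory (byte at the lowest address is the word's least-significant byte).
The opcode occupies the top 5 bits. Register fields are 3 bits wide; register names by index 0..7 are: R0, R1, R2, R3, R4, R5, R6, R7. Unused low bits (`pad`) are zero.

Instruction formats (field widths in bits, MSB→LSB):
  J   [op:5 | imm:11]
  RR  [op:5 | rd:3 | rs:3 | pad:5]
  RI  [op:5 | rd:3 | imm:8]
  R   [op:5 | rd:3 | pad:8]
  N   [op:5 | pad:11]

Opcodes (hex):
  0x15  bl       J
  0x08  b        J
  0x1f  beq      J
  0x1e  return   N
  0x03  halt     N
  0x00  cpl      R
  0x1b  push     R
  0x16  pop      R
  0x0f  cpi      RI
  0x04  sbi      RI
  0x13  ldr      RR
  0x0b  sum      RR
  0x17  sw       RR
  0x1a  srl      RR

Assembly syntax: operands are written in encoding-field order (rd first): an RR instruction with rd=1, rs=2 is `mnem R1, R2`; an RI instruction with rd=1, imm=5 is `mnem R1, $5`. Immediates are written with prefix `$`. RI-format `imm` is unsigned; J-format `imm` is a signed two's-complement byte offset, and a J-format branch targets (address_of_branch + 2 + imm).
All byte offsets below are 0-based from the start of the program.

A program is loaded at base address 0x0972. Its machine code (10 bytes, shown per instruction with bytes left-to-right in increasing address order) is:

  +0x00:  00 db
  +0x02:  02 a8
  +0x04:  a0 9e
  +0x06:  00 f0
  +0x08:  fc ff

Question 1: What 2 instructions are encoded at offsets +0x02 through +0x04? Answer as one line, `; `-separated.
@+02  little-endian(02 a8) = 0xa802
  top 5b → 0x15 → bl [J]
  imm@[10:0]=0x2 ⇒ $2
@+04  little-endian(a0 9e) = 0x9ea0
  top 5b → 0x13 → ldr [RR]
  rd@[10:8]=0x6 ⇒ R6
  rs@[7:5]=0x5 ⇒ R5

bl $2; ldr R6, R5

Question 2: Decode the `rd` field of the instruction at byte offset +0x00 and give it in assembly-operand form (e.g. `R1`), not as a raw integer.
off 0x00: read 00 db as little → 0xdb00
  opcode bits[15:11]=0x1b: push/R
  [10:8] rd=3 = R3

R3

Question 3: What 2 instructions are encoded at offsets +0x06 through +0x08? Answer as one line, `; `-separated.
return; beq $-4

[06] 00 f0 → 0xf000
  opcode bits[15:11]=0x1e: return/N
[08] fc ff → 0xfffc
  opcode bits[15:11]=0x1f: beq/J
  imm@[10:0]=0x7fc (s11→-4) ⇒ $-4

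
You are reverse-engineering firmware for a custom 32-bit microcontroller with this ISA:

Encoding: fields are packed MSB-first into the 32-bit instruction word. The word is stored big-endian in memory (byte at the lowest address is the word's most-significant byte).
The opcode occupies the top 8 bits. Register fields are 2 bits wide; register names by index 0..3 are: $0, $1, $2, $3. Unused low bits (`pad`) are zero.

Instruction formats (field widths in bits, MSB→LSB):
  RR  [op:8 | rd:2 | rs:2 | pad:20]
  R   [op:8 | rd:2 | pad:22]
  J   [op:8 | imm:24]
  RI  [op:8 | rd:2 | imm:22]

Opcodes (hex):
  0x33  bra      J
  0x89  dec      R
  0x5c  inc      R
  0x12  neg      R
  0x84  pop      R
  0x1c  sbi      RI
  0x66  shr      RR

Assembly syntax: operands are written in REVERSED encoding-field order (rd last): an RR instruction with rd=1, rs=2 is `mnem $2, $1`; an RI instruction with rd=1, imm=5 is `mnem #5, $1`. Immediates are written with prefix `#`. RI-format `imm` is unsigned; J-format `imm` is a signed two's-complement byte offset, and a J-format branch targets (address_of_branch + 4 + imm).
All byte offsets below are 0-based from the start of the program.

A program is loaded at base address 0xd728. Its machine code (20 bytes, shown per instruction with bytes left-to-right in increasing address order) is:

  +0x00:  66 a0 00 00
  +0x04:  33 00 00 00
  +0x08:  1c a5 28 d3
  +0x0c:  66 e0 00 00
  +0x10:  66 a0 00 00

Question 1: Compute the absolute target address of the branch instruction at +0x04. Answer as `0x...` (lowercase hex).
[04] 33 00 00 00 → 0x33000000
  top 8b → 0x33 → bra [J]
  imm@[23:0]=0x0 ⇒ #0
  target = base 0xd728 + off 0x04 + 4 + imm 0 = 0xd730

0xd730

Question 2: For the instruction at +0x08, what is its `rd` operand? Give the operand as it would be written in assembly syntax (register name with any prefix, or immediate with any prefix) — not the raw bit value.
$2

+0x08: 1c a5 28 d3 ⇒ word 0x1ca528d3 (big)
  top 8b → 0x1c → sbi [RI]
  [23:22] rd=2 = $2
  [21:0] imm=2435283 = #2435283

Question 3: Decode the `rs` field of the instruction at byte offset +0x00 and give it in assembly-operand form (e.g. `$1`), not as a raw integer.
[00] 66 a0 00 00 → 0x66a00000
  opcode bits[31:24]=0x66: shr/RR
  rd: (w>>22)&0x3=0x2 → $2
  rs: (w>>20)&0x3=0x2 → $2

$2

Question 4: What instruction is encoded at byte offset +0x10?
[10] 66 a0 00 00 → 0x66a00000
  top 8b → 0x66 → shr [RR]
  rd@[23:22]=0x2 ⇒ $2
  rs@[21:20]=0x2 ⇒ $2

shr $2, $2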